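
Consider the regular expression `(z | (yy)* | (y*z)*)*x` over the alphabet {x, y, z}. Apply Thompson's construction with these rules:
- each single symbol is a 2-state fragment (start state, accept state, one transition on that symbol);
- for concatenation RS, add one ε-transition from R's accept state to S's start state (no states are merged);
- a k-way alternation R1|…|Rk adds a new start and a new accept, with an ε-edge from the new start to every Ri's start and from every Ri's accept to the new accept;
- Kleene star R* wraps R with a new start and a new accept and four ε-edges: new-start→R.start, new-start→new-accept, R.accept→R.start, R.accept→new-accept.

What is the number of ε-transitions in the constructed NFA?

By structural recursion:
Each of the 6 symbol leaves contributes 0 ε-transitions.
  yy : 1 ε-transition
  (yy)* : 5 ε-transitions
  y* : 4 ε-transitions
  y*z : 5 ε-transitions
  (y*z)* : 9 ε-transitions
  z | (yy)* | (y*z)* : 20 ε-transitions
  (z | (yy)* | (y*z)*)* : 24 ε-transitions
  (z | (yy)* | (y*z)*)*x : 25 ε-transitions

25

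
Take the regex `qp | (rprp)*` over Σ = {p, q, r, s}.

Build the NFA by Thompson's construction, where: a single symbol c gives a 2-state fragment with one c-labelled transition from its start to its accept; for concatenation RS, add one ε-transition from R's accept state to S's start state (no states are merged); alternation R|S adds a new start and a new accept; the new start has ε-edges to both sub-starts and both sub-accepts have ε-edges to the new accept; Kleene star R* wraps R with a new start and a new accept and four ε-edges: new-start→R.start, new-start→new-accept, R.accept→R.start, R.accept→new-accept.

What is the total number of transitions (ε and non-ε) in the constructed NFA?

Building bottom-up:
Each of the 6 symbol leaves contributes 1 transition (1 symbol, 0 ε).
  qp — 3 transitions (2 symbol, 1 ε)
  rprp — 7 transitions (4 symbol, 3 ε)
  (rprp)* — 11 transitions (4 symbol, 7 ε)
  qp | (rprp)* — 18 transitions (6 symbol, 12 ε)

18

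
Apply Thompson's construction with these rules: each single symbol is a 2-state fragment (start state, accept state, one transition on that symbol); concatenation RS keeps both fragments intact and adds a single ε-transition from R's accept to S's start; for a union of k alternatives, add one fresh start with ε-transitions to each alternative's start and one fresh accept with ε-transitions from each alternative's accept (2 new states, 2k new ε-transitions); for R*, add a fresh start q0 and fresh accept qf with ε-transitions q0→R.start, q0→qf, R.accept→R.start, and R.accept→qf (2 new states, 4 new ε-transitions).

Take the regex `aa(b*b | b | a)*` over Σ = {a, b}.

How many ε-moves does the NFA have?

17

Per subexpression:
Each of the 6 symbol leaves contributes 0 ε-transitions.
  b* : 4 ε-transitions
  b*b : 5 ε-transitions
  b*b | b | a : 11 ε-transitions
  (b*b | b | a)* : 15 ε-transitions
  aa(b*b | b | a)* : 17 ε-transitions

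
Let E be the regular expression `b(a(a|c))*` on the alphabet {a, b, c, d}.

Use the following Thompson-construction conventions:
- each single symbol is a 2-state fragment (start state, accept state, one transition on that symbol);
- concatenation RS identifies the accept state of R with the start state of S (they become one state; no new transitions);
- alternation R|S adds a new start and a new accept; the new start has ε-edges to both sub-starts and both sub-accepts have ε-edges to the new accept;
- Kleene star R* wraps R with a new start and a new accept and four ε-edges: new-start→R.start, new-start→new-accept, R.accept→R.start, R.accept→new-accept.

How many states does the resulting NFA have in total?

10

By structural recursion:
Each of the 4 symbol leaves contributes a 2-state fragment.
  a|c → 6 states
  a(a|c) → 7 states
  (a(a|c))* → 9 states
  b(a(a|c))* → 10 states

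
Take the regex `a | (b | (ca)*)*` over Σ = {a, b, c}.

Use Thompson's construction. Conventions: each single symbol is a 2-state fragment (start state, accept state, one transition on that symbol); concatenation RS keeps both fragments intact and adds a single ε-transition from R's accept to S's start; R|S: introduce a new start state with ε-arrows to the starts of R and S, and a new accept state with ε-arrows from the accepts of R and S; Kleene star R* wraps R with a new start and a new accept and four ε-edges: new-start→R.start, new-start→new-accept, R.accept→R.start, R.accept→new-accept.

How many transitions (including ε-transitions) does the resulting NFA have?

By structural recursion:
Each of the 4 symbol leaves contributes 1 transition (1 symbol, 0 ε).
  ca = 3 transitions (2 symbol, 1 ε)
  (ca)* = 7 transitions (2 symbol, 5 ε)
  b | (ca)* = 12 transitions (3 symbol, 9 ε)
  (b | (ca)*)* = 16 transitions (3 symbol, 13 ε)
  a | (b | (ca)*)* = 21 transitions (4 symbol, 17 ε)

21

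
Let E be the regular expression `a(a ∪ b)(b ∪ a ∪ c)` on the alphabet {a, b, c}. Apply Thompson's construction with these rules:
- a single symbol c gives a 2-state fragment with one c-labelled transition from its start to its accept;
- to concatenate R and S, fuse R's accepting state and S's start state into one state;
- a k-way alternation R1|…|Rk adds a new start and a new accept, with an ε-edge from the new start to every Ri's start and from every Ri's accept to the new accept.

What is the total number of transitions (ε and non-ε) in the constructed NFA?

Bottom-up over the parse tree:
Each of the 6 symbol leaves contributes 1 transition (1 symbol, 0 ε).
  a ∪ b → 6 transitions (2 symbol, 4 ε)
  b ∪ a ∪ c → 9 transitions (3 symbol, 6 ε)
  a(a ∪ b)(b ∪ a ∪ c) → 16 transitions (6 symbol, 10 ε)

16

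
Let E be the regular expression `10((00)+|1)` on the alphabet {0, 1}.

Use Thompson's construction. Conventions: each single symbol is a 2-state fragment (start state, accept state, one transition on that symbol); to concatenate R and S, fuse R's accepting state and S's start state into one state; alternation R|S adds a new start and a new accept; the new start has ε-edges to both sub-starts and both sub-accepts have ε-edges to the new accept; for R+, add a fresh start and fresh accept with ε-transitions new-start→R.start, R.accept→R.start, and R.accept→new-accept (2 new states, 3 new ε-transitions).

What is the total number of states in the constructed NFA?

Recursing over subexpressions:
Each of the 5 symbol leaves contributes a 2-state fragment.
  00 → 3 states
  (00)+ → 5 states
  (00)+|1 → 9 states
  10((00)+|1) → 11 states

11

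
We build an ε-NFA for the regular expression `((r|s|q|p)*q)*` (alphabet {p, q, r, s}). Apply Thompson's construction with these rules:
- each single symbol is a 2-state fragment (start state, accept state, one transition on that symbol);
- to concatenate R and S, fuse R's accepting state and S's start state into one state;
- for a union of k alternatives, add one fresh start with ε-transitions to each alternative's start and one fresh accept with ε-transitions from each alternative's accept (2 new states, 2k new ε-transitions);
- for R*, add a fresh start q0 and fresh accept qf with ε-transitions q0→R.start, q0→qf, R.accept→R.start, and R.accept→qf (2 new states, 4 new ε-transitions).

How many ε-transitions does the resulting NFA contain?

Bottom-up over the parse tree:
Each of the 5 symbol leaves contributes 0 ε-transitions.
  r|s|q|p : 8 ε-transitions
  (r|s|q|p)* : 12 ε-transitions
  (r|s|q|p)*q : 12 ε-transitions
  ((r|s|q|p)*q)* : 16 ε-transitions

16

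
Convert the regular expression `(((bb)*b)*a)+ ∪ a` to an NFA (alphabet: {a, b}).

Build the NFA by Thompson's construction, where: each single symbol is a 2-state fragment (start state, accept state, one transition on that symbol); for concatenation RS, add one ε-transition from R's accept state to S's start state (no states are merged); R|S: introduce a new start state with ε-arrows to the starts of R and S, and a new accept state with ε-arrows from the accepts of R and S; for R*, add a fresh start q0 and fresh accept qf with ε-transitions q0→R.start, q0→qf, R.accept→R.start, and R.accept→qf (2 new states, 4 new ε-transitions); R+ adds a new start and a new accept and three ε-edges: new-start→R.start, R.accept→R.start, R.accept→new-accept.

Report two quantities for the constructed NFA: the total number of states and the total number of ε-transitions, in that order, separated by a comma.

18, 18

Building bottom-up:
Each of the 5 symbol leaves contributes 2 states and 0 ε-transitions.
  bb — 4 states, 1 ε-transition
  (bb)* — 6 states, 5 ε-transitions
  (bb)*b — 8 states, 6 ε-transitions
  ((bb)*b)* — 10 states, 10 ε-transitions
  ((bb)*b)*a — 12 states, 11 ε-transitions
  (((bb)*b)*a)+ — 14 states, 14 ε-transitions
  (((bb)*b)*a)+ ∪ a — 18 states, 18 ε-transitions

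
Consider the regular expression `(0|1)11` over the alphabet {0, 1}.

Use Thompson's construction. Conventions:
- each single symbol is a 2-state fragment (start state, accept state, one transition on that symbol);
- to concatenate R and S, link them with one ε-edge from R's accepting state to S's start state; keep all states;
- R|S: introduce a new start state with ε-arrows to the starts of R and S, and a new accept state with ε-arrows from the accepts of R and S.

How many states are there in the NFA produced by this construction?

10

Bottom-up over the parse tree:
Each of the 4 symbol leaves contributes a 2-state fragment.
  0|1 → 6 states
  (0|1)11 → 10 states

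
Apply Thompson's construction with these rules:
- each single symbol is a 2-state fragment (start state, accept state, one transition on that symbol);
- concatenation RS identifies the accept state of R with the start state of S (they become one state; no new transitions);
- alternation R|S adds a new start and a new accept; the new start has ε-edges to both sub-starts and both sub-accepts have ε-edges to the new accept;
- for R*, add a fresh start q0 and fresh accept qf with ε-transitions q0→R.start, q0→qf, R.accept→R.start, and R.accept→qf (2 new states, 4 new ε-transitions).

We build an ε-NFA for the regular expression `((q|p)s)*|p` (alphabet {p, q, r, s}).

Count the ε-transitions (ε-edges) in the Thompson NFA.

Building bottom-up:
Each of the 4 symbol leaves contributes 0 ε-transitions.
  q|p = 4 ε-transitions
  (q|p)s = 4 ε-transitions
  ((q|p)s)* = 8 ε-transitions
  ((q|p)s)*|p = 12 ε-transitions

12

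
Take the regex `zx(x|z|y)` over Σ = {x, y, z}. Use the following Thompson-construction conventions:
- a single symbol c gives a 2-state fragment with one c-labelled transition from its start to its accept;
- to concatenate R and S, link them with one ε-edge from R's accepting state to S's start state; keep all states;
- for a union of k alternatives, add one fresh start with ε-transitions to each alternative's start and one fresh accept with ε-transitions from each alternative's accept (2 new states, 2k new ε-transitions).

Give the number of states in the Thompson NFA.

Bottom-up over the parse tree:
Each of the 5 symbol leaves contributes a 2-state fragment.
  x|z|y = 8 states
  zx(x|z|y) = 12 states

12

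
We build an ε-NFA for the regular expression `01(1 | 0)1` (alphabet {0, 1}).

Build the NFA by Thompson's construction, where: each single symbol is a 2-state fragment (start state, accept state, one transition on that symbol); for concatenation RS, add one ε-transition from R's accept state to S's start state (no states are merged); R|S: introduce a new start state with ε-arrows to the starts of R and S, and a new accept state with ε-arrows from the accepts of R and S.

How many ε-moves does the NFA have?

Bottom-up over the parse tree:
Each of the 5 symbol leaves contributes 0 ε-transitions.
  1 | 0 → 4 ε-transitions
  01(1 | 0)1 → 7 ε-transitions

7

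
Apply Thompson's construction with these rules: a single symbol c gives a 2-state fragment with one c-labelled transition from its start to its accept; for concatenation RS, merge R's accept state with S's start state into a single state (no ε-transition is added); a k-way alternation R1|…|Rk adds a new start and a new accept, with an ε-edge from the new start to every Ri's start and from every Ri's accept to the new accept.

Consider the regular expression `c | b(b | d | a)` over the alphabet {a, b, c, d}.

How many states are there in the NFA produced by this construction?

13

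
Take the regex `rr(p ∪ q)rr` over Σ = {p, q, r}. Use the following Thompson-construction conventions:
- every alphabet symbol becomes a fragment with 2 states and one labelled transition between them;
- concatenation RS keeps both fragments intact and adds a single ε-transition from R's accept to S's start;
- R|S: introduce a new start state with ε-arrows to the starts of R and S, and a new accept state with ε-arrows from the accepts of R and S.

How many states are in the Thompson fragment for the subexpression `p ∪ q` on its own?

6

Fragment for `p ∪ q`:
Each of the 2 symbol leaves contributes a 2-state fragment.
  p ∪ q → 6 states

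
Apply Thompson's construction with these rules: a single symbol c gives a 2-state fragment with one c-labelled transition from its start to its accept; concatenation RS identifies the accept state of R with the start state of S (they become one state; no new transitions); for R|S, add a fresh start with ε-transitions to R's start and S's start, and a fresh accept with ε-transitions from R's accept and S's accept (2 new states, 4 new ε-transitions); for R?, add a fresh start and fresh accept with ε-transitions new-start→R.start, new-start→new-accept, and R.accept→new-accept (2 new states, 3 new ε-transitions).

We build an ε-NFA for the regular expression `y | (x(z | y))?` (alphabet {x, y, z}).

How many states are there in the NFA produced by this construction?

By structural recursion:
Each of the 4 symbol leaves contributes a 2-state fragment.
  z | y → 6 states
  x(z | y) → 7 states
  (x(z | y))? → 9 states
  y | (x(z | y))? → 13 states

13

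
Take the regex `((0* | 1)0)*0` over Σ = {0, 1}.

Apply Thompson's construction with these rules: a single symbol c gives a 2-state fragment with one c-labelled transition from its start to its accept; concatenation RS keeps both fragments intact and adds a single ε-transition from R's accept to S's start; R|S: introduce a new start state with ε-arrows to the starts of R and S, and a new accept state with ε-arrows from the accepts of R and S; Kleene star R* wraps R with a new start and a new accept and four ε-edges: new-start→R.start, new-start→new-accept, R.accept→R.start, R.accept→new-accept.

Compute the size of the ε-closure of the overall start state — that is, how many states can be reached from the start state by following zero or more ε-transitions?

10

Let C(F) = |ε-closure(F.start)| within fragment F, and note whether F accepts ε. Symbol fragments have C = 1 and do not accept ε. Then:
  0* → the star's fresh start ε-reaches both the body's start and the fresh accept: |ε-closure| = 2 + 1 = 3
  0* | 1 → |ε-closure| = 1 (new start) + (3 + 1) + 1 (new accept, since some branch ε-reaches its own accept) = 6
  (0* | 1)0 → the left operand accepts ε, so the closure extends into the next operand (via the concat ε-link); |ε-closure| = 6 + 1 = 7
  ((0* | 1)0)* → the star's fresh start ε-reaches both the body's start and the fresh accept: |ε-closure| = 2 + 7 = 9
  ((0* | 1)0)*0 → the left operand accepts ε, so the closure extends into the next operand (via the concat ε-link); |ε-closure| = 9 + 1 = 10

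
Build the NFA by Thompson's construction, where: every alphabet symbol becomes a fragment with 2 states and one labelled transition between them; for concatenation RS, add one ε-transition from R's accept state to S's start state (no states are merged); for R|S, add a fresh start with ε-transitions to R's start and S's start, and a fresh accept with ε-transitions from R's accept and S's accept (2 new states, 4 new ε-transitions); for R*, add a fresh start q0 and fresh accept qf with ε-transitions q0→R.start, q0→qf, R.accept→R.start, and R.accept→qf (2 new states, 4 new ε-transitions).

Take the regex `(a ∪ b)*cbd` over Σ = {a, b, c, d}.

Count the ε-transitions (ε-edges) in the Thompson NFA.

Building bottom-up:
Each of the 5 symbol leaves contributes 0 ε-transitions.
  a ∪ b = 4 ε-transitions
  (a ∪ b)* = 8 ε-transitions
  (a ∪ b)*cbd = 11 ε-transitions

11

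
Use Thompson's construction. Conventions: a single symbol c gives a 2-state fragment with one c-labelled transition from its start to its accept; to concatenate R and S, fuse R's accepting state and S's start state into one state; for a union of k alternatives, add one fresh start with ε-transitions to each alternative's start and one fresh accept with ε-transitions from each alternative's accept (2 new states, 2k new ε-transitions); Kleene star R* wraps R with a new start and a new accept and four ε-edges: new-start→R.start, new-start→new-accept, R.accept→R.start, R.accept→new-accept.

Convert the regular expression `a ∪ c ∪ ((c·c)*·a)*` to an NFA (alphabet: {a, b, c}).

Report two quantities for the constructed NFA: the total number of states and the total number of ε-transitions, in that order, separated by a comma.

14, 14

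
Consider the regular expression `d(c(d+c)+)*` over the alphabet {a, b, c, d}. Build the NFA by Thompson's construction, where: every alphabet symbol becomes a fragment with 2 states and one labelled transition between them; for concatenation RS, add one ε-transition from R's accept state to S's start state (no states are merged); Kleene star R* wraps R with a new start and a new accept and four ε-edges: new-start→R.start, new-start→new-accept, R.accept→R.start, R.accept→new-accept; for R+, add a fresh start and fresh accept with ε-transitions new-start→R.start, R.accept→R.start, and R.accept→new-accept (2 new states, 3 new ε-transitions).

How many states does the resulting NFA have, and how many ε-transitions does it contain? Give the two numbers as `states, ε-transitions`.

Building bottom-up:
Each of the 4 symbol leaves contributes 2 states and 0 ε-transitions.
  d+ = 4 states, 3 ε-transitions
  d+c = 6 states, 4 ε-transitions
  (d+c)+ = 8 states, 7 ε-transitions
  c(d+c)+ = 10 states, 8 ε-transitions
  (c(d+c)+)* = 12 states, 12 ε-transitions
  d(c(d+c)+)* = 14 states, 13 ε-transitions

14, 13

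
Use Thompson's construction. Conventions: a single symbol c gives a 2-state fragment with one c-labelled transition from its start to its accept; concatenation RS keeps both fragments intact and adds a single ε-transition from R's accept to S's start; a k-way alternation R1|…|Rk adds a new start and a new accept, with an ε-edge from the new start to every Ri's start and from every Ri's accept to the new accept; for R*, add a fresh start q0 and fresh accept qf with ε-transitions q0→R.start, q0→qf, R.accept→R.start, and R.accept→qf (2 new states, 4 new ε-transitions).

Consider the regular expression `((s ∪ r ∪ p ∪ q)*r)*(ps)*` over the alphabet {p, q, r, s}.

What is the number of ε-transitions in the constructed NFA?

Bottom-up over the parse tree:
Each of the 7 symbol leaves contributes 0 ε-transitions.
  s ∪ r ∪ p ∪ q = 8 ε-transitions
  (s ∪ r ∪ p ∪ q)* = 12 ε-transitions
  (s ∪ r ∪ p ∪ q)*r = 13 ε-transitions
  ((s ∪ r ∪ p ∪ q)*r)* = 17 ε-transitions
  ps = 1 ε-transition
  (ps)* = 5 ε-transitions
  ((s ∪ r ∪ p ∪ q)*r)*(ps)* = 23 ε-transitions

23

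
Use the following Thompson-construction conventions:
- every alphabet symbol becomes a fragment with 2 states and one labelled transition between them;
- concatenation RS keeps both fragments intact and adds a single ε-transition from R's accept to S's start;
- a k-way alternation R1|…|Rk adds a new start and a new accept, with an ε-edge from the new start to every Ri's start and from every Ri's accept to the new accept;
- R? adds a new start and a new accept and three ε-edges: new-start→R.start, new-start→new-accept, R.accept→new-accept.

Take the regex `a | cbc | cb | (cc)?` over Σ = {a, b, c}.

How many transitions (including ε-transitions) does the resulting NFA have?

23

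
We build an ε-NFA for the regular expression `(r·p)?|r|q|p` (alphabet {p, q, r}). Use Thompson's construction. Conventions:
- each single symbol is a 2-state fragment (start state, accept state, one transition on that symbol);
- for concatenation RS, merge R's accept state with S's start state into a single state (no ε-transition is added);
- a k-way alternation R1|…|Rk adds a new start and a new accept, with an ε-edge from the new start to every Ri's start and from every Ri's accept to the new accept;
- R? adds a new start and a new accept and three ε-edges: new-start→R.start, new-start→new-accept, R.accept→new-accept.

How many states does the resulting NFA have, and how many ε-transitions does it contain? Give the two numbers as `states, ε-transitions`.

13, 11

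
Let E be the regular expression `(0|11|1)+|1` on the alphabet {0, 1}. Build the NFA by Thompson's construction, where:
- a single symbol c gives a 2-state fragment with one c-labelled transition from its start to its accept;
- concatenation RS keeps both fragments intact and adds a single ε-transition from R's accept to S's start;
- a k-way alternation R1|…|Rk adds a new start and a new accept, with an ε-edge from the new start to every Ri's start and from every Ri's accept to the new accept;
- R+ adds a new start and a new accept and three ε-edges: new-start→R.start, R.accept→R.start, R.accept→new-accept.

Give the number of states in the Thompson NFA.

16

Building bottom-up:
Each of the 5 symbol leaves contributes a 2-state fragment.
  11 : 4 states
  0|11|1 : 10 states
  (0|11|1)+ : 12 states
  (0|11|1)+|1 : 16 states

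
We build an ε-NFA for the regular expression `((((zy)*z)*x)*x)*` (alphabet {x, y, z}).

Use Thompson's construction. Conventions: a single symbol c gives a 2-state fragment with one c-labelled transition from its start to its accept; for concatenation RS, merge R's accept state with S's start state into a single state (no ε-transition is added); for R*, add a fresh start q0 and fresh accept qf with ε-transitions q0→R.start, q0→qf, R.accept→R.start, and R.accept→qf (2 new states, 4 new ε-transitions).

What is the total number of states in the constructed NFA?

Per subexpression:
Each of the 5 symbol leaves contributes a 2-state fragment.
  zy — 3 states
  (zy)* — 5 states
  (zy)*z — 6 states
  ((zy)*z)* — 8 states
  ((zy)*z)*x — 9 states
  (((zy)*z)*x)* — 11 states
  (((zy)*z)*x)*x — 12 states
  ((((zy)*z)*x)*x)* — 14 states

14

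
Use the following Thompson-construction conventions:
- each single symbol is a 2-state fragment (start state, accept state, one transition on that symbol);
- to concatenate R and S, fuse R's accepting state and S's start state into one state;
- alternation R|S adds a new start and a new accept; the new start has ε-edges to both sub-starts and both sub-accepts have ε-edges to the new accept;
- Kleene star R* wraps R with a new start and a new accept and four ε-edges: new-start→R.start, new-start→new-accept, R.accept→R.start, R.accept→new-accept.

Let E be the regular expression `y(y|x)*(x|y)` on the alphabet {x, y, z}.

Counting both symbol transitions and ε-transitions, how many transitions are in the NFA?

Bottom-up over the parse tree:
Each of the 5 symbol leaves contributes 1 transition (1 symbol, 0 ε).
  y|x : 6 transitions (2 symbol, 4 ε)
  (y|x)* : 10 transitions (2 symbol, 8 ε)
  x|y : 6 transitions (2 symbol, 4 ε)
  y(y|x)*(x|y) : 17 transitions (5 symbol, 12 ε)

17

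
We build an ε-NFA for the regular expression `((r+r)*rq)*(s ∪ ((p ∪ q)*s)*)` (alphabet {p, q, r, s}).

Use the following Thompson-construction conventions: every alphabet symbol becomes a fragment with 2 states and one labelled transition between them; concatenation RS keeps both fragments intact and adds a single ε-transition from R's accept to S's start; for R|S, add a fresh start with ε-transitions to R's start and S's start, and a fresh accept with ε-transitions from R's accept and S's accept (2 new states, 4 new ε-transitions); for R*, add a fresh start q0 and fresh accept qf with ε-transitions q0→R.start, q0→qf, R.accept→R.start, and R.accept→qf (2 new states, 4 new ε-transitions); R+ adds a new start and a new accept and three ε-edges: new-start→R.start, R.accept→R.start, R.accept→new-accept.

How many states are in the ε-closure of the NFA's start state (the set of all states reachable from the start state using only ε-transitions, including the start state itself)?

18

Let C(F) = |ε-closure(F.start)| within fragment F, and note whether F accepts ε. Symbol fragments have C = 1 and do not accept ε. Then:
  r+ → |ε-closure| = 1 + 1 = 2 (the body doesn't accept ε, so the new accept is not reached)
  r+r → |ε-closure| equals the left operand's closure size = 2 (its accept is not ε-reachable, so the closure stops there)
  (r+r)* → new start has ε-edges to the inner start and to the new accept, so |ε-closure| = 2 + 2 = 4
  (r+r)*rq → |ε-closure| = 4 + 1 = 5 (closure spills across the concat boundary because the left factor accepts ε)
  ((r+r)*rq)* → |ε-closure| = 1 (new start) + 5 (body) + 1 (new accept) = 7
  p ∪ q → |ε-closure| = 1 + 1 + 1 = 3 (the new accept is not ε-reachable since no branch accepts ε)
  (p ∪ q)* → the star's fresh start ε-reaches both the body's start and the fresh accept: |ε-closure| = 2 + 3 = 5
  (p ∪ q)*s → the left operand accepts ε, so the closure extends into the next operand (via the concat ε-link); |ε-closure| = 5 + 1 = 6
  ((p ∪ q)*s)* → new start has ε-edges to the inner start and to the new accept, so |ε-closure| = 2 + 6 = 8
  s ∪ ((p ∪ q)*s)* → new start ε-reaches every alternative's start; at least one alternative accepts ε, so the union's new accept is reached too: |ε-closure| = 1 + 1 + 8 + 1 = 11
  ((r+r)*rq)*(s ∪ ((p ∪ q)*s)*) → |ε-closure| = 7 + 11 = 18 (closure spills across the concat boundary because the left factor accepts ε)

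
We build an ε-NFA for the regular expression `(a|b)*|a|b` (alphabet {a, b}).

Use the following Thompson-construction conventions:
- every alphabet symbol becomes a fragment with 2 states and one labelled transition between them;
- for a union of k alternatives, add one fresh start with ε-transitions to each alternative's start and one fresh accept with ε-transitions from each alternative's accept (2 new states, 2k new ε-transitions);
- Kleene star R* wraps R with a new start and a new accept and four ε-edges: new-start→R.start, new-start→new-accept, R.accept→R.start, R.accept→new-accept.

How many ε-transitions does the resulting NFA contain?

Recursing over subexpressions:
Each of the 4 symbol leaves contributes 0 ε-transitions.
  a|b — 4 ε-transitions
  (a|b)* — 8 ε-transitions
  (a|b)*|a|b — 14 ε-transitions

14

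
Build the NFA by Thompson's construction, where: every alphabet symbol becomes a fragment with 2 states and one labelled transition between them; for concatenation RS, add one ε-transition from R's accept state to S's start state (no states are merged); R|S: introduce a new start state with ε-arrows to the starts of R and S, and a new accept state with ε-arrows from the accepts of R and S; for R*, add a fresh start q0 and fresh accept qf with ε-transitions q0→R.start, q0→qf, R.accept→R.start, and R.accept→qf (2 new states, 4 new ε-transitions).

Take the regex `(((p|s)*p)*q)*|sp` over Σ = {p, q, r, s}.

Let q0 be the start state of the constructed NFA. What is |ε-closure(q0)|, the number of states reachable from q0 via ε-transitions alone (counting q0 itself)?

Work bottom-up. For each fragment F, track |ε-closure(F.start)| and whether F's accept lies in that closure (i.e. whether F accepts ε). A single-symbol fragment has closure size 1 and does not accept ε.
  p|s — new start ε-reaches every alternative's start; none of them accept ε, so the new accept is not reached: C = 1 + 1 + 1 = 3
  (p|s)* — new start has ε-edges to the inner start and to the new accept, so C = 2 + 3 = 5
  (p|s)*p — the left operand accepts ε, so the closure extends into the next operand (via the concat ε-link); C = 5 + 1 = 6
  ((p|s)*p)* — the star's fresh start ε-reaches both the body's start and the fresh accept: C = 2 + 6 = 8
  ((p|s)*p)*q — C = 8 + 1 = 9 (closure spills across the concat boundary because the left factor accepts ε)
  (((p|s)*p)*q)* — the star's fresh start ε-reaches both the body's start and the fresh accept: C = 2 + 9 = 11
  sp — C equals the left operand's closure size = 1 (its accept is not ε-reachable, so the closure stops there)
  (((p|s)*p)*q)*|sp — C = 1 (new start) + (11 + 1) + 1 (new accept, since some branch ε-reaches its own accept) = 14

14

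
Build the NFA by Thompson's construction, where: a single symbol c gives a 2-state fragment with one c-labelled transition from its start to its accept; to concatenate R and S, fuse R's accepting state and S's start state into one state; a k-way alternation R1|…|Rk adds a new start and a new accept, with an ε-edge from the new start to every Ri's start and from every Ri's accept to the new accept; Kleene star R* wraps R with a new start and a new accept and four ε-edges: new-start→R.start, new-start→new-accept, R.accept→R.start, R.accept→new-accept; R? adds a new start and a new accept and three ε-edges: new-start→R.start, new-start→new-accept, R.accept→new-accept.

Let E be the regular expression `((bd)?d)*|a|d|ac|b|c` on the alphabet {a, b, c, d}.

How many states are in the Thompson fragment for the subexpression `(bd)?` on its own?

5

Fragment for `(bd)?`:
Each of the 2 symbol leaves contributes a 2-state fragment.
  bd : 3 states
  (bd)? : 5 states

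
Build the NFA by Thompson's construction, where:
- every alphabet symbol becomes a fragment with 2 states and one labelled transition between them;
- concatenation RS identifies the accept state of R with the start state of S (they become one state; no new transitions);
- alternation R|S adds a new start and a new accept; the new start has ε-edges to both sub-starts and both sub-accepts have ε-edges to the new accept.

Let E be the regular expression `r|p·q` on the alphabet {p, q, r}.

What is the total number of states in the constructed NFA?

7

Recursing over subexpressions:
Each of the 3 symbol leaves contributes a 2-state fragment.
  p·q → 3 states
  r|p·q → 7 states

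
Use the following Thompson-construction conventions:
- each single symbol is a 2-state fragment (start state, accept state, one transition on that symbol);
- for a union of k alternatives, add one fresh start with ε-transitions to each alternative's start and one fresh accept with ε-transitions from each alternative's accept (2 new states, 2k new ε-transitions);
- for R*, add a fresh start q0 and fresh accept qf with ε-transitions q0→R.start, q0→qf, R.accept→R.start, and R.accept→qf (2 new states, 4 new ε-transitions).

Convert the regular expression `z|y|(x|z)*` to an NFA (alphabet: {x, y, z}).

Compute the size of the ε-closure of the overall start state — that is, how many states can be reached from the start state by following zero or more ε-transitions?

Work bottom-up. For each fragment F, track |ε-closure(F.start)| and whether F's accept lies in that closure (i.e. whether F accepts ε). A single-symbol fragment has closure size 1 and does not accept ε.
  x|z : |closure| = 1 + 1 + 1 = 3 (the new accept is not ε-reachable since no branch accepts ε)
  (x|z)* : the star's fresh start ε-reaches both the body's start and the fresh accept: |closure| = 2 + 3 = 5
  z|y|(x|z)* : |closure| = 1 (new start) + (1 + 1 + 5) + 1 (new accept, since some branch ε-reaches its own accept) = 9

9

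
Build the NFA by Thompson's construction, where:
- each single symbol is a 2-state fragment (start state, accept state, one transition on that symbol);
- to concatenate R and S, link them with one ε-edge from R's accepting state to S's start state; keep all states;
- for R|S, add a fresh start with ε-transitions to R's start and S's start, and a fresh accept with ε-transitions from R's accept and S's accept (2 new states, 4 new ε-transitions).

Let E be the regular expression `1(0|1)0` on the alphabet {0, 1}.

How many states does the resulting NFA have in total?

10

Building bottom-up:
Each of the 4 symbol leaves contributes a 2-state fragment.
  0|1 — 6 states
  1(0|1)0 — 10 states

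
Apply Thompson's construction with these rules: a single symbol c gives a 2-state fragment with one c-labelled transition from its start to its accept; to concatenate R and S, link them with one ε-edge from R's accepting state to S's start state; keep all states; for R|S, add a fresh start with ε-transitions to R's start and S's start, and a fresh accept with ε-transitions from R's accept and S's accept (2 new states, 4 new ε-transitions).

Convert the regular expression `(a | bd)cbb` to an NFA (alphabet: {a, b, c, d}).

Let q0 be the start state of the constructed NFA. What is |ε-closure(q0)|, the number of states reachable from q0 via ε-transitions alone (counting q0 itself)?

Work bottom-up. For each fragment F, track |ε-closure(F.start)| and whether F's accept lies in that closure (i.e. whether F accepts ε). A single-symbol fragment has closure size 1 and does not accept ε.
  bd — same as the first factor's closure: |closure| = 1
  a | bd — |closure| = 1 + 1 + 1 = 3 (the new accept is not ε-reachable since no branch accepts ε)
  (a | bd)cbb — same as the first factor's closure: |closure| = 3

3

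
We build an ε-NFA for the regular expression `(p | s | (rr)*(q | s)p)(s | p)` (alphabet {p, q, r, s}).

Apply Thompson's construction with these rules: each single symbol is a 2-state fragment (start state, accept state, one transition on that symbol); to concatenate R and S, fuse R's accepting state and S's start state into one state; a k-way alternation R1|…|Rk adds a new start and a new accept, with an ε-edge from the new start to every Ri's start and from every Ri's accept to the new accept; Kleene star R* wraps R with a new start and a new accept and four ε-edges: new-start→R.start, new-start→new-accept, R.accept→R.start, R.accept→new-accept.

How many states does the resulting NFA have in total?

By structural recursion:
Each of the 9 symbol leaves contributes a 2-state fragment.
  rr — 3 states
  (rr)* — 5 states
  q | s — 6 states
  (rr)*(q | s)p — 11 states
  p | s | (rr)*(q | s)p — 17 states
  s | p — 6 states
  (p | s | (rr)*(q | s)p)(s | p) — 22 states

22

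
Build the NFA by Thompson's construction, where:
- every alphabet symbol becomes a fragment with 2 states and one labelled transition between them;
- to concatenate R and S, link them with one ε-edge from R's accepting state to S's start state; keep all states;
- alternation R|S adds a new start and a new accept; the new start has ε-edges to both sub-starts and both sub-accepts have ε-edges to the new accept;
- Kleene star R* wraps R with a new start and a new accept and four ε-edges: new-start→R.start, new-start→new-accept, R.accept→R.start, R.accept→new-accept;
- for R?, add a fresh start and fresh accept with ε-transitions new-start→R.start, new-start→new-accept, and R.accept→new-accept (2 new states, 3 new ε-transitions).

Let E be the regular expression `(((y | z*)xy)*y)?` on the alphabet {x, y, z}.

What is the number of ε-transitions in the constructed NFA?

18

Bottom-up over the parse tree:
Each of the 5 symbol leaves contributes 0 ε-transitions.
  z* → 4 ε-transitions
  y | z* → 8 ε-transitions
  (y | z*)xy → 10 ε-transitions
  ((y | z*)xy)* → 14 ε-transitions
  ((y | z*)xy)*y → 15 ε-transitions
  (((y | z*)xy)*y)? → 18 ε-transitions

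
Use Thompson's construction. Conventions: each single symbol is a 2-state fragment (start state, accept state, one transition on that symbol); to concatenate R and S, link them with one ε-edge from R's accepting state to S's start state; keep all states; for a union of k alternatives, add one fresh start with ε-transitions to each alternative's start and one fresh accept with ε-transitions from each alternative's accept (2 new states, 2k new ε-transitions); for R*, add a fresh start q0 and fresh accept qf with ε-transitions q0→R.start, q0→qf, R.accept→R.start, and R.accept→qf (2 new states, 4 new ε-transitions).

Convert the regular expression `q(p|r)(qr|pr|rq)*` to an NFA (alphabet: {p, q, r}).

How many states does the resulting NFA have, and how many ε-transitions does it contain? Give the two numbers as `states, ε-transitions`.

By structural recursion:
Each of the 9 symbol leaves contributes 2 states and 0 ε-transitions.
  p|r → 6 states, 4 ε-transitions
  qr → 4 states, 1 ε-transition
  pr → 4 states, 1 ε-transition
  rq → 4 states, 1 ε-transition
  qr|pr|rq → 14 states, 9 ε-transitions
  (qr|pr|rq)* → 16 states, 13 ε-transitions
  q(p|r)(qr|pr|rq)* → 24 states, 19 ε-transitions

24, 19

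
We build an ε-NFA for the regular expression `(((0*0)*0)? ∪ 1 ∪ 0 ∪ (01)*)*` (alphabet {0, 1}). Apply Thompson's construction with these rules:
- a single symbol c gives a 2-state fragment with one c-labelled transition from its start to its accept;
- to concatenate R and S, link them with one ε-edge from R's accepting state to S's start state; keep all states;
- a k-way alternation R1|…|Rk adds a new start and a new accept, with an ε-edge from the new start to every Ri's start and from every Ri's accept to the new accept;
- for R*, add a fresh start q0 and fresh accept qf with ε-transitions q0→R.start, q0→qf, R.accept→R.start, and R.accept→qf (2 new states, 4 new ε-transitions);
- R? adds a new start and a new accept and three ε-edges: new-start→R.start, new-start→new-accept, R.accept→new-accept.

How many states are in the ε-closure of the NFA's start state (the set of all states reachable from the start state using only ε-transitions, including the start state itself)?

Let C(F) = |ε-closure(F.start)| within fragment F, and note whether F accepts ε. Symbol fragments have C = 1 and do not accept ε. Then:
  0* → |ε-closure| = 1 (new start) + 1 (body) + 1 (new accept) = 3
  0*0 → |ε-closure| = 3 + 1 = 4 (closure spills across the concat boundary because the left factor accepts ε)
  (0*0)* → the star's fresh start ε-reaches both the body's start and the fresh accept: |ε-closure| = 2 + 4 = 6
  (0*0)*0 → the left operand accepts ε, so the closure extends into the next operand (via the concat ε-link); |ε-closure| = 6 + 1 = 7
  ((0*0)*0)? → new start has ε-edges to the inner start and to the new accept, so |ε-closure| = 2 + 7 = 9
  01 → same as the first factor's closure: |ε-closure| = 1
  (01)* → new start has ε-edges to the inner start and to the new accept, so |ε-closure| = 2 + 1 = 3
  ((0*0)*0)? ∪ 1 ∪ 0 ∪ (01)* → |ε-closure| = 1 (new start) + (9 + 1 + 1 + 3) + 1 (new accept, since some branch ε-reaches its own accept) = 16
  (((0*0)*0)? ∪ 1 ∪ 0 ∪ (01)*)* → |ε-closure| = 1 (new start) + 16 (body) + 1 (new accept) = 18

18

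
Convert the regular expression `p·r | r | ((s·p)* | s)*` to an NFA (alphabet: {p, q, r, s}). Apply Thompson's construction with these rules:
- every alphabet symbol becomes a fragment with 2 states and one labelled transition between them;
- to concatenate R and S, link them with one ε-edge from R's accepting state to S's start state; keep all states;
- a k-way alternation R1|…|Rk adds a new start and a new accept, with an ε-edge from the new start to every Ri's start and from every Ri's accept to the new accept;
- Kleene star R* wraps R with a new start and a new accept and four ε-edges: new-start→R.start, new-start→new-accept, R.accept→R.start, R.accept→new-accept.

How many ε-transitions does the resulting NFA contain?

20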